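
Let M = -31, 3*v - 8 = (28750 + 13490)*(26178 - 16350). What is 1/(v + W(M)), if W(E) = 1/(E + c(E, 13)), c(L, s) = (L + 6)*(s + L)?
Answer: 1257/173941451035 ≈ 7.2266e-9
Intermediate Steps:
v = 415134728/3 (v = 8/3 + ((28750 + 13490)*(26178 - 16350))/3 = 8/3 + (42240*9828)/3 = 8/3 + (1/3)*415134720 = 8/3 + 138378240 = 415134728/3 ≈ 1.3838e+8)
c(L, s) = (6 + L)*(L + s)
W(E) = 1/(78 + E**2 + 20*E) (W(E) = 1/(E + (E**2 + 6*E + 6*13 + E*13)) = 1/(E + (E**2 + 6*E + 78 + 13*E)) = 1/(E + (78 + E**2 + 19*E)) = 1/(78 + E**2 + 20*E))
1/(v + W(M)) = 1/(415134728/3 + 1/(78 + (-31)**2 + 20*(-31))) = 1/(415134728/3 + 1/(78 + 961 - 620)) = 1/(415134728/3 + 1/419) = 1/(173941451035/1257) = 1257/173941451035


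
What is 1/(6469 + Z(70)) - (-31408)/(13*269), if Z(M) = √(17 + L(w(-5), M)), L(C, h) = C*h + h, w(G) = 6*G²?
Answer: 101080835745/11254253606 - √10587/41837374 ≈ 8.9816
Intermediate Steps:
L(C, h) = h + C*h
Z(M) = √(17 + 151*M) (Z(M) = √(17 + M*(1 + 6*(-5)²)) = √(17 + M*(1 + 6*25)) = √(17 + M*(1 + 150)) = √(17 + M*151) = √(17 + 151*M))
1/(6469 + Z(70)) - (-31408)/(13*269) = 1/(6469 + √(17 + 151*70)) - (-31408)/(13*269) = 1/(6469 + √(17 + 10570)) - (-31408)/3497 = 1/(6469 + √10587) - (-31408)/3497 = 1/(6469 + √10587) - 1*(-2416/269) = 1/(6469 + √10587) + 2416/269 = 2416/269 + 1/(6469 + √10587)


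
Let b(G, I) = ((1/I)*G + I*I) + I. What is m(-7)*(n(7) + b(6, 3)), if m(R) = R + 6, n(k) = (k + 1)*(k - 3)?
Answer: -46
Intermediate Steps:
n(k) = (1 + k)*(-3 + k)
m(R) = 6 + R
b(G, I) = I + I² + G/I (b(G, I) = (G/I + I²) + I = (I² + G/I) + I = I + I² + G/I)
m(-7)*(n(7) + b(6, 3)) = (6 - 7)*((-3 + 7² - 2*7) + (3 + 3² + 6/3)) = -((-3 + 49 - 14) + (3 + 9 + 6*(⅓))) = -(32 + (3 + 9 + 2)) = -(32 + 14) = -1*46 = -46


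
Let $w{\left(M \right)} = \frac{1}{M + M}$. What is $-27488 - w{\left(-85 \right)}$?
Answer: $- \frac{4672959}{170} \approx -27488.0$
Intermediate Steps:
$w{\left(M \right)} = \frac{1}{2 M}$
$-27488 - w{\left(-85 \right)} = -27488 - \frac{1}{2 \left(-85\right)} = -27488 - \frac{1}{2} \left(- \frac{1}{85}\right) = -27488 - - \frac{1}{170} = -27488 + \frac{1}{170} = - \frac{4672959}{170}$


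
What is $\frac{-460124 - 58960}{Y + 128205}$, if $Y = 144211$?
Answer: $- \frac{129771}{68104} \approx -1.9055$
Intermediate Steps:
$\frac{-460124 - 58960}{Y + 128205} = \frac{-460124 - 58960}{144211 + 128205} = - \frac{519084}{272416} = \left(-519084\right) \frac{1}{272416} = - \frac{129771}{68104}$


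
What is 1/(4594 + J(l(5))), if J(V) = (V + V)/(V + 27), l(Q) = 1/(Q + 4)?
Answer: 122/560469 ≈ 0.00021767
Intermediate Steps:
l(Q) = 1/(4 + Q)
J(V) = 2*V/(27 + V) (J(V) = (2*V)/(27 + V) = 2*V/(27 + V))
1/(4594 + J(l(5))) = 1/(4594 + 2/((4 + 5)*(27 + 1/(4 + 5)))) = 1/(4594 + 2/(9*(27 + 1/9))) = 1/(4594 + 2*(⅑)/(27 + ⅑)) = 1/(4594 + 2*(⅑)/(244/9)) = 1/(4594 + 2*(⅑)*(9/244)) = 1/(4594 + 1/122) = 1/(560469/122) = 122/560469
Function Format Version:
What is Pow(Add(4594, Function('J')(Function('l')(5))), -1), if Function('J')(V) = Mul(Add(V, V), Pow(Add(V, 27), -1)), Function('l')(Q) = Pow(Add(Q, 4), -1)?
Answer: Rational(122, 560469) ≈ 0.00021767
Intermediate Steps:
Function('l')(Q) = Pow(Add(4, Q), -1)
Function('J')(V) = Mul(2, V, Pow(Add(27, V), -1)) (Function('J')(V) = Mul(Mul(2, V), Pow(Add(27, V), -1)) = Mul(2, V, Pow(Add(27, V), -1)))
Pow(Add(4594, Function('J')(Function('l')(5))), -1) = Pow(Add(4594, Mul(2, Pow(Add(4, 5), -1), Pow(Add(27, Pow(Add(4, 5), -1)), -1))), -1) = Pow(Add(4594, Mul(2, Pow(9, -1), Pow(Add(27, Pow(9, -1)), -1))), -1) = Pow(Add(4594, Mul(2, Rational(1, 9), Pow(Add(27, Rational(1, 9)), -1))), -1) = Pow(Add(4594, Mul(2, Rational(1, 9), Pow(Rational(244, 9), -1))), -1) = Pow(Add(4594, Mul(2, Rational(1, 9), Rational(9, 244))), -1) = Pow(Add(4594, Rational(1, 122)), -1) = Pow(Rational(560469, 122), -1) = Rational(122, 560469)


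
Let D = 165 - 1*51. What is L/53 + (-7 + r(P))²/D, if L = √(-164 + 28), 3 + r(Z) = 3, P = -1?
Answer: 49/114 + 2*I*√34/53 ≈ 0.42982 + 0.22004*I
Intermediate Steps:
D = 114 (D = 165 - 51 = 114)
r(Z) = 0 (r(Z) = -3 + 3 = 0)
L = 2*I*√34 (L = √(-136) = 2*I*√34 ≈ 11.662*I)
L/53 + (-7 + r(P))²/D = (2*I*√34)/53 + (-7 + 0)²/114 = (2*I*√34)*(1/53) + (-7)²*(1/114) = 2*I*√34/53 + 49*(1/114) = 2*I*√34/53 + 49/114 = 49/114 + 2*I*√34/53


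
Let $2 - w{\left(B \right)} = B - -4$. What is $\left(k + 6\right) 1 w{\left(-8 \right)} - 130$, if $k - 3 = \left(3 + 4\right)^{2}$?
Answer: $218$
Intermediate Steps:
$w{\left(B \right)} = -2 - B$ ($w{\left(B \right)} = 2 - \left(B - -4\right) = 2 - \left(B + 4\right) = 2 - \left(4 + B\right) = -2 - B$)
$k = 52$ ($k = 3 + \left(3 + 4\right)^{2} = 3 + 7^{2} = 3 + 49 = 52$)
$\left(k + 6\right) 1 w{\left(-8 \right)} - 130 = \left(52 + 6\right) 1 \left(-2 - -8\right) - 130 = 58 \cdot 1 \left(-2 + 8\right) - 130 = 58 \cdot 6 - 130 = 348 - 130 = 218$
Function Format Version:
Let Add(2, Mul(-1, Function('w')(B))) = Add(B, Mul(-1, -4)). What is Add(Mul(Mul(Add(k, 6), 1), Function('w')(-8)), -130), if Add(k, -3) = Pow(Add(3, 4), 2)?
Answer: 218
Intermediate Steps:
Function('w')(B) = Add(-2, Mul(-1, B)) (Function('w')(B) = Add(2, Mul(-1, Add(B, Mul(-1, -4)))) = Add(2, Mul(-1, Add(B, 4))) = Add(2, Mul(-1, Add(4, B))) = Add(2, Add(-4, Mul(-1, B))) = Add(-2, Mul(-1, B)))
k = 52 (k = Add(3, Pow(Add(3, 4), 2)) = Add(3, Pow(7, 2)) = Add(3, 49) = 52)
Add(Mul(Mul(Add(k, 6), 1), Function('w')(-8)), -130) = Add(Mul(Mul(Add(52, 6), 1), Add(-2, Mul(-1, -8))), -130) = Add(Mul(Mul(58, 1), Add(-2, 8)), -130) = Add(Mul(58, 6), -130) = Add(348, -130) = 218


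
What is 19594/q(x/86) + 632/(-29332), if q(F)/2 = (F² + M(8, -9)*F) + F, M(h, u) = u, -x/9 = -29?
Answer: -531356610422/817240851 ≈ -650.18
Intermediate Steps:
x = 261 (x = -9*(-29) = 261)
q(F) = -16*F + 2*F² (q(F) = 2*((F² - 9*F) + F) = 2*(F² - 8*F) = -16*F + 2*F²)
19594/q(x/86) + 632/(-29332) = 19594/((2*(261/86)*(-8 + 261/86))) + 632/(-29332) = 19594/((2*(261*(1/86))*(-8 + 261*(1/86)))) + 632*(-1/29332) = 19594/((2*(261/86)*(-8 + 261/86))) - 158/7333 = 19594/((2*(261/86)*(-427/86))) - 158/7333 = 19594/(-111447/3698) - 158/7333 = 19594*(-3698/111447) - 158/7333 = -72458612/111447 - 158/7333 = -531356610422/817240851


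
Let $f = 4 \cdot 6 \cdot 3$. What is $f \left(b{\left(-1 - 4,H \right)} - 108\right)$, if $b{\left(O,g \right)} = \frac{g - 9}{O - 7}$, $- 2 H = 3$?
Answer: $-7713$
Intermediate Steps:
$H = - \frac{3}{2}$ ($H = \left(- \frac{1}{2}\right) 3 = - \frac{3}{2} \approx -1.5$)
$f = 72$ ($f = 24 \cdot 3 = 72$)
$b{\left(O,g \right)} = \frac{-9 + g}{-7 + O}$
$f \left(b{\left(-1 - 4,H \right)} - 108\right) = 72 \left(\frac{-9 - \frac{3}{2}}{-7 - 5} - 108\right) = 72 \left(\frac{1}{-7 - 5} \left(- \frac{21}{2}\right) - 108\right) = 72 \left(\frac{1}{-12} \left(- \frac{21}{2}\right) - 108\right) = 72 \left(\left(- \frac{1}{12}\right) \left(- \frac{21}{2}\right) - 108\right) = 72 \left(\frac{7}{8} - 108\right) = 72 \left(- \frac{857}{8}\right) = -7713$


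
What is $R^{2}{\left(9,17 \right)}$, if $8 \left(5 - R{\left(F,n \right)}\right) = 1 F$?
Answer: $\frac{961}{64} \approx 15.016$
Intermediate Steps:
$R{\left(F,n \right)} = 5 - \frac{F}{8}$ ($R{\left(F,n \right)} = 5 - \frac{1 F}{8} = 5 - \frac{F}{8}$)
$R^{2}{\left(9,17 \right)} = \left(5 - \frac{9}{8}\right)^{2} = \left(\frac{31}{8}\right)^{2} = \frac{961}{64}$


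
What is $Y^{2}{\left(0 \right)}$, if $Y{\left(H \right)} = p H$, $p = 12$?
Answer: $0$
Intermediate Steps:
$Y{\left(H \right)} = 12 H$
$Y^{2}{\left(0 \right)} = \left(12 \cdot 0\right)^{2} = 0^{2} = 0$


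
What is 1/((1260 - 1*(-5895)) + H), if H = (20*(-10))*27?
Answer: 1/1755 ≈ 0.00056980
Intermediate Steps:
H = -5400 (H = -200*27 = -5400)
1/((1260 - 1*(-5895)) + H) = 1/((1260 - 1*(-5895)) - 5400) = 1/((1260 + 5895) - 5400) = 1/(7155 - 5400) = 1/1755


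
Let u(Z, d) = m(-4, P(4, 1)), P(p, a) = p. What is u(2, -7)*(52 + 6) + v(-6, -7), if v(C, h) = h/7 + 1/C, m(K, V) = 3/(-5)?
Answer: -1079/30 ≈ -35.967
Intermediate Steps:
m(K, V) = -⅗ (m(K, V) = 3*(-⅕) = -⅗)
u(Z, d) = -⅗
v(C, h) = 1/C + h/7 (v(C, h) = h*(⅐) + 1/C = h/7 + 1/C = 1/C + h/7)
u(2, -7)*(52 + 6) + v(-6, -7) = -3*(52 + 6)/5 + (1/(-6) + (⅐)*(-7)) = -⅗*58 + (-⅙ - 1) = -174/5 - 7/6 = -1079/30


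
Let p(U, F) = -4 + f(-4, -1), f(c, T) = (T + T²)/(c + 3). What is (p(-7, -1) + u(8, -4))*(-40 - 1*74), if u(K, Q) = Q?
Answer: 912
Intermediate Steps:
f(c, T) = (T + T²)/(3 + c)
p(U, F) = -4 (p(U, F) = -4 - (1 - 1)/(3 - 4) = -4 - 1*0/(-1) = -4 - 1*(-1)*0 = -4 + 0 = -4)
(p(-7, -1) + u(8, -4))*(-40 - 1*74) = (-4 - 4)*(-40 - 1*74) = -8*(-40 - 74) = -8*(-114) = 912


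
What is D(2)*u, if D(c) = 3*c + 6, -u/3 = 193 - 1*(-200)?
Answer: -14148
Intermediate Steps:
u = -1179 (u = -3*(193 - 1*(-200)) = -3*(193 + 200) = -3*393 = -1179)
D(c) = 6 + 3*c
D(2)*u = (6 + 3*2)*(-1179) = (6 + 6)*(-1179) = 12*(-1179) = -14148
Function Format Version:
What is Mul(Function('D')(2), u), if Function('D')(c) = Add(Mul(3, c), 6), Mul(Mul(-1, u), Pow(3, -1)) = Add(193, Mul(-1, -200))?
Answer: -14148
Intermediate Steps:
u = -1179 (u = Mul(-3, Add(193, Mul(-1, -200))) = Mul(-3, Add(193, 200)) = Mul(-3, 393) = -1179)
Function('D')(c) = Add(6, Mul(3, c))
Mul(Function('D')(2), u) = Mul(Add(6, Mul(3, 2)), -1179) = Mul(Add(6, 6), -1179) = Mul(12, -1179) = -14148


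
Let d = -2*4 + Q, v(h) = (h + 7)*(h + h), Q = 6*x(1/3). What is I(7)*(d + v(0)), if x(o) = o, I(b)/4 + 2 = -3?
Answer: 120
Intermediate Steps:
I(b) = -20 (I(b) = -8 + 4*(-3) = -8 - 12 = -20)
Q = 2 (Q = 6/3 = 6*(1/3) = 2)
v(h) = 2*h*(7 + h) (v(h) = (7 + h)*(2*h) = 2*h*(7 + h))
d = -6 (d = -2*4 + 2 = -8 + 2 = -6)
I(7)*(d + v(0)) = -20*(-6 + 2*0*(7 + 0)) = -20*(-6 + 2*0*7) = -20*(-6 + 0) = -20*(-6) = 120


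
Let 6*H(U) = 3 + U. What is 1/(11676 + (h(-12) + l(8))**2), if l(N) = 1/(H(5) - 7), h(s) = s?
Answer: 289/3417213 ≈ 8.4572e-5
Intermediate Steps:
H(U) = 1/2 + U/6 (H(U) = (3 + U)/6 = 1/2 + U/6)
l(N) = -3/17 (l(N) = 1/((1/2 + (1/6)*5) - 7) = 1/((1/2 + 5/6) - 7) = 1/(4/3 - 7) = 1/(-17/3) = -3/17)
1/(11676 + (h(-12) + l(8))**2) = 1/(11676 + (-12 - 3/17)**2) = 1/(11676 + (-207/17)**2) = 1/(11676 + 42849/289) = 1/(3417213/289) = 289/3417213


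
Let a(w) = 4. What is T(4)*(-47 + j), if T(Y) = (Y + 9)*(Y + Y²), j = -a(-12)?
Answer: -13260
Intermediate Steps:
j = -4 (j = -1*4 = -4)
T(Y) = (9 + Y)*(Y + Y²)
T(4)*(-47 + j) = (4*(9 + 4² + 10*4))*(-47 - 4) = (4*(9 + 16 + 40))*(-51) = (4*65)*(-51) = 260*(-51) = -13260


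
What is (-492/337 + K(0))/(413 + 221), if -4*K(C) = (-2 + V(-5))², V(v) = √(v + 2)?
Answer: -2305/854632 + I*√3/634 ≈ -0.0026971 + 0.0027319*I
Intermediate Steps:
V(v) = √(2 + v)
K(C) = -(-2 + I*√3)²/4 (K(C) = -(-2 + √(2 - 5))²/4 = -(-2 + √(-3))²/4 = -(-2 + I*√3)²/4)
(-492/337 + K(0))/(413 + 221) = (-492/337 + (-¼ + I*√3))/(413 + 221) = (-492*1/337 + (-¼ + I*√3))/634 = (-492/337 + (-¼ + I*√3))*(1/634) = (-2305/1348 + I*√3)*(1/634) = -2305/854632 + I*√3/634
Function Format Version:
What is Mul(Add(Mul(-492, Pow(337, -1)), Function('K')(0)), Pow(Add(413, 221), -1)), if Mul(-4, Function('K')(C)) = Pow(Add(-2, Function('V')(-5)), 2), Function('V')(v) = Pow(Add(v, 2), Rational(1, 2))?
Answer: Add(Rational(-2305, 854632), Mul(Rational(1, 634), I, Pow(3, Rational(1, 2)))) ≈ Add(-0.0026971, Mul(0.0027319, I))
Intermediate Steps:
Function('V')(v) = Pow(Add(2, v), Rational(1, 2))
Function('K')(C) = Mul(Rational(-1, 4), Pow(Add(-2, Mul(I, Pow(3, Rational(1, 2)))), 2)) (Function('K')(C) = Mul(Rational(-1, 4), Pow(Add(-2, Pow(Add(2, -5), Rational(1, 2))), 2)) = Mul(Rational(-1, 4), Pow(Add(-2, Pow(-3, Rational(1, 2))), 2)) = Mul(Rational(-1, 4), Pow(Add(-2, Mul(I, Pow(3, Rational(1, 2)))), 2)))
Mul(Add(Mul(-492, Pow(337, -1)), Function('K')(0)), Pow(Add(413, 221), -1)) = Mul(Add(Mul(-492, Pow(337, -1)), Add(Rational(-1, 4), Mul(I, Pow(3, Rational(1, 2))))), Pow(Add(413, 221), -1)) = Mul(Add(Mul(-492, Rational(1, 337)), Add(Rational(-1, 4), Mul(I, Pow(3, Rational(1, 2))))), Pow(634, -1)) = Mul(Add(Rational(-492, 337), Add(Rational(-1, 4), Mul(I, Pow(3, Rational(1, 2))))), Rational(1, 634)) = Mul(Add(Rational(-2305, 1348), Mul(I, Pow(3, Rational(1, 2)))), Rational(1, 634)) = Add(Rational(-2305, 854632), Mul(Rational(1, 634), I, Pow(3, Rational(1, 2))))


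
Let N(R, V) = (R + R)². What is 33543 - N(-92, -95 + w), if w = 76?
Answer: -313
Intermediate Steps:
N(R, V) = 4*R² (N(R, V) = (2*R)² = 4*R²)
33543 - N(-92, -95 + w) = 33543 - 4*(-92)² = 33543 - 4*8464 = 33543 - 1*33856 = 33543 - 33856 = -313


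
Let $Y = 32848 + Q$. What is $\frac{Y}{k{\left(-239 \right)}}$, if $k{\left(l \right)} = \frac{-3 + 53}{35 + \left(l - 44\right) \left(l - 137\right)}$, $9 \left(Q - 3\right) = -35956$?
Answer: $\frac{3071507381}{50} \approx 6.143 \cdot 10^{7}$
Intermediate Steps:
$Q = - \frac{35929}{9}$ ($Q = 3 + \frac{1}{9} \left(-35956\right) = 3 - \frac{35956}{9} = - \frac{35929}{9} \approx -3992.1$)
$Y = \frac{259703}{9}$ ($Y = 32848 - \frac{35929}{9} = \frac{259703}{9} \approx 28856.0$)
$k{\left(l \right)} = \frac{50}{35 + \left(-137 + l\right) \left(-44 + l\right)}$ ($k{\left(l \right)} = \frac{50}{35 + \left(-44 + l\right) \left(-137 + l\right)} = \frac{50}{35 + \left(-137 + l\right) \left(-44 + l\right)}$)
$\frac{Y}{k{\left(-239 \right)}} = \frac{259703}{9 \frac{50}{6063 + \left(-239\right)^{2} - -43259}} = \frac{259703}{9 \frac{50}{6063 + 57121 + 43259}} = \frac{259703}{9 \cdot \frac{50}{106443}} = \frac{259703}{9} \cdot \frac{106443}{50} = \frac{3071507381}{50}$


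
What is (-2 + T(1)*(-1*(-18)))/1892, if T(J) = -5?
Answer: -23/473 ≈ -0.048626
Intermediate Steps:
(-2 + T(1)*(-1*(-18)))/1892 = (-2 - (-5)*(-18))/1892 = (-2 - 5*18)*(1/1892) = (-2 - 90)*(1/1892) = -92*1/1892 = -23/473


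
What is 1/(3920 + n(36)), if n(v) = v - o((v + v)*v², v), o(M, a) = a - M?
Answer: 1/97232 ≈ 1.0285e-5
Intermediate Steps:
n(v) = 2*v³ (n(v) = v - (v - (v + v)*v²) = v - (v - 2*v*v²) = v - (v - 2*v³) = v + (-v + 2*v³) = 2*v³)
1/(3920 + n(36)) = 1/(3920 + 2*36³) = 1/(3920 + 2*46656) = 1/(3920 + 93312) = 1/97232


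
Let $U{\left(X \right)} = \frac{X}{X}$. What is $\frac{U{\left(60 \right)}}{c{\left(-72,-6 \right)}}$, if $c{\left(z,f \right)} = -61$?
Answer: $- \frac{1}{61} \approx -0.016393$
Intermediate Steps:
$U{\left(X \right)} = 1$
$\frac{U{\left(60 \right)}}{c{\left(-72,-6 \right)}} = 1 \frac{1}{-61} = 1 \left(- \frac{1}{61}\right) = - \frac{1}{61}$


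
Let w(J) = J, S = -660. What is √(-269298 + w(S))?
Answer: I*√269958 ≈ 519.58*I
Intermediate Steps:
√(-269298 + w(S)) = √(-269298 - 660) = √(-269958) = I*√269958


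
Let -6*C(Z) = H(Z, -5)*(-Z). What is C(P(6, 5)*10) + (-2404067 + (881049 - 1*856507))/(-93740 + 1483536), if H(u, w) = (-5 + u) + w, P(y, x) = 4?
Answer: 275579675/1389796 ≈ 198.29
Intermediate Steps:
H(u, w) = -5 + u + w
C(Z) = Z*(-10 + Z)/6 (C(Z) = -(-5 + Z - 5)*(-Z)/6 = -(-10 + Z)*(-Z)/6 = -(-1)*Z*(-10 + Z)/6 = Z*(-10 + Z)/6)
C(P(6, 5)*10) + (-2404067 + (881049 - 1*856507))/(-93740 + 1483536) = (4*10)*(-10 + 4*10)/6 + (-2404067 + (881049 - 1*856507))/(-93740 + 1483536) = (⅙)*40*(-10 + 40) + (-2404067 + (881049 - 856507))/1389796 = (⅙)*40*30 + (-2404067 + 24542)*(1/1389796) = 200 - 2379525*1/1389796 = 200 - 2379525/1389796 = 275579675/1389796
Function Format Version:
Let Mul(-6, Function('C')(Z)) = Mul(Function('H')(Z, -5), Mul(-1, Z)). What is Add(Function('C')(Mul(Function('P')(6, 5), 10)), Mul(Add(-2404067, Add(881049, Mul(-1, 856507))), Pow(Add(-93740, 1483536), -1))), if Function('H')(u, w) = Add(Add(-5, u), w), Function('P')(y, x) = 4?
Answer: Rational(275579675, 1389796) ≈ 198.29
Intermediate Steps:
Function('H')(u, w) = Add(-5, u, w)
Function('C')(Z) = Mul(Rational(1, 6), Z, Add(-10, Z)) (Function('C')(Z) = Mul(Rational(-1, 6), Mul(Add(-5, Z, -5), Mul(-1, Z))) = Mul(Rational(-1, 6), Mul(Add(-10, Z), Mul(-1, Z))) = Mul(Rational(-1, 6), Mul(-1, Z, Add(-10, Z))) = Mul(Rational(1, 6), Z, Add(-10, Z)))
Add(Function('C')(Mul(Function('P')(6, 5), 10)), Mul(Add(-2404067, Add(881049, Mul(-1, 856507))), Pow(Add(-93740, 1483536), -1))) = Add(Mul(Rational(1, 6), Mul(4, 10), Add(-10, Mul(4, 10))), Mul(Add(-2404067, Add(881049, Mul(-1, 856507))), Pow(Add(-93740, 1483536), -1))) = Add(Mul(Rational(1, 6), 40, Add(-10, 40)), Mul(Add(-2404067, Add(881049, -856507)), Pow(1389796, -1))) = Add(Mul(Rational(1, 6), 40, 30), Mul(Add(-2404067, 24542), Rational(1, 1389796))) = Add(200, Mul(-2379525, Rational(1, 1389796))) = Add(200, Rational(-2379525, 1389796)) = Rational(275579675, 1389796)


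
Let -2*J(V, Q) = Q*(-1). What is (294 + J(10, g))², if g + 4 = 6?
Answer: 87025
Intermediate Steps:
g = 2 (g = -4 + 6 = 2)
J(V, Q) = Q/2 (J(V, Q) = -Q*(-1)/2 = -(-1)*Q/2 = Q/2)
(294 + J(10, g))² = (294 + (½)*2)² = (294 + 1)² = 295² = 87025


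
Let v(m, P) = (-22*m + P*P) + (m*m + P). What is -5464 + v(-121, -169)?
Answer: 40231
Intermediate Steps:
v(m, P) = P + P² + m² - 22*m (v(m, P) = (-22*m + P²) + (m² + P) = (P² - 22*m) + (P + m²) = P + P² + m² - 22*m)
-5464 + v(-121, -169) = -5464 + (-169 + (-169)² + (-121)² - 22*(-121)) = -5464 + (-169 + 28561 + 14641 + 2662) = -5464 + 45695 = 40231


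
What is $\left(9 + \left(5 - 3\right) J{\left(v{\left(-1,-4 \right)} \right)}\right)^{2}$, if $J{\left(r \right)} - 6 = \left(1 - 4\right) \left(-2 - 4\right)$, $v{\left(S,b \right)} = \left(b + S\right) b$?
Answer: $3249$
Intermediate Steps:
$v{\left(S,b \right)} = b \left(S + b\right)$ ($v{\left(S,b \right)} = \left(S + b\right) b = b \left(S + b\right)$)
$J{\left(r \right)} = 24$ ($J{\left(r \right)} = 6 + \left(1 - 4\right) \left(-2 - 4\right) = 6 - -18 = 6 + 18 = 24$)
$\left(9 + \left(5 - 3\right) J{\left(v{\left(-1,-4 \right)} \right)}\right)^{2} = \left(9 + \left(5 - 3\right) 24\right)^{2} = \left(9 + 2 \cdot 24\right)^{2} = \left(9 + 48\right)^{2} = 57^{2} = 3249$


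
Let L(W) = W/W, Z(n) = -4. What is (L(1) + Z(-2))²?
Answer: 9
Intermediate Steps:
L(W) = 1
(L(1) + Z(-2))² = (1 - 4)² = (-3)² = 9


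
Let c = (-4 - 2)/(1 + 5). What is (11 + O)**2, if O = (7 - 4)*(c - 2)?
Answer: 4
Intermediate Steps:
c = -1 (c = -6/6 = -6*1/6 = -1)
O = -9 (O = (7 - 4)*(-1 - 2) = 3*(-3) = -9)
(11 + O)**2 = (11 - 9)**2 = 2**2 = 4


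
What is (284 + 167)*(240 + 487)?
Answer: 327877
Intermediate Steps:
(284 + 167)*(240 + 487) = 451*727 = 327877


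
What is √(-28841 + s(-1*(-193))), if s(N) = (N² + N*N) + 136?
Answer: √45793 ≈ 213.99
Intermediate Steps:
s(N) = 136 + 2*N² (s(N) = (N² + N²) + 136 = 2*N² + 136 = 136 + 2*N²)
√(-28841 + s(-1*(-193))) = √(-28841 + (136 + 2*(-1*(-193))²)) = √(-28841 + (136 + 2*193²)) = √(-28841 + (136 + 2*37249)) = √(-28841 + (136 + 74498)) = √(-28841 + 74634) = √45793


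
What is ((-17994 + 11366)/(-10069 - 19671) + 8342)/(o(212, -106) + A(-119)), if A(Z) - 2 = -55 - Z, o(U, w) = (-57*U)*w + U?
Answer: 62024427/9525588170 ≈ 0.0065113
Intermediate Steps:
o(U, w) = U - 57*U*w (o(U, w) = -57*U*w + U = U - 57*U*w)
A(Z) = -53 - Z (A(Z) = 2 + (-55 - Z) = -53 - Z)
((-17994 + 11366)/(-10069 - 19671) + 8342)/(o(212, -106) + A(-119)) = ((-17994 + 11366)/(-10069 - 19671) + 8342)/(212*(1 - 57*(-106)) + (-53 - 1*(-119))) = (-6628/(-29740) + 8342)/(212*(1 + 6042) + (-53 + 119)) = (-6628*(-1/29740) + 8342)/(212*6043 + 66) = (1657/7435 + 8342)/(1281116 + 66) = (62024427/7435)/1281182 = (62024427/7435)*(1/1281182) = 62024427/9525588170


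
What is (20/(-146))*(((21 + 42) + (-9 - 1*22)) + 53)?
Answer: -850/73 ≈ -11.644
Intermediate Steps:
(20/(-146))*(((21 + 42) + (-9 - 1*22)) + 53) = (20*(-1/146))*((63 + (-9 - 22)) + 53) = -10*((63 - 31) + 53)/73 = -10*(32 + 53)/73 = -10/73*85 = -850/73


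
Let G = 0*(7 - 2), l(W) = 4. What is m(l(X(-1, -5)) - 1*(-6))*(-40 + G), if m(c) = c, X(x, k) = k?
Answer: -400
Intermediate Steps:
G = 0 (G = 0*5 = 0)
m(l(X(-1, -5)) - 1*(-6))*(-40 + G) = (4 - 1*(-6))*(-40 + 0) = (4 + 6)*(-40) = 10*(-40) = -400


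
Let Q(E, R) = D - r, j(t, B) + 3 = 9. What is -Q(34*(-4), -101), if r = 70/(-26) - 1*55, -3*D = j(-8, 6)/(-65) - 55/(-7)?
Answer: -75217/1365 ≈ -55.104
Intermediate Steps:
j(t, B) = 6 (j(t, B) = -3 + 9 = 6)
D = -3533/1365 (D = -(6/(-65) - 55/(-7))/3 = -(6*(-1/65) - 55*(-⅐))/3 = -(-6/65 + 55/7)/3 = -⅓*3533/455 = -3533/1365 ≈ -2.5883)
r = -750/13 (r = 70*(-1/26) - 55 = -35/13 - 55 = -750/13 ≈ -57.692)
Q(E, R) = 75217/1365 (Q(E, R) = -3533/1365 - 1*(-750/13) = -3533/1365 + 750/13 = 75217/1365)
-Q(34*(-4), -101) = -1*75217/1365 = -75217/1365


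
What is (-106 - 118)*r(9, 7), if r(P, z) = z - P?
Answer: 448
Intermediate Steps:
(-106 - 118)*r(9, 7) = (-106 - 118)*(7 - 1*9) = -224*(7 - 9) = -224*(-2) = 448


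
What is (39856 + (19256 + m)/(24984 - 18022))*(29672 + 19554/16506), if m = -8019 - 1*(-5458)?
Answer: 22652107199279477/19152462 ≈ 1.1827e+9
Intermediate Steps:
m = -2561 (m = -8019 + 5458 = -2561)
(39856 + (19256 + m)/(24984 - 18022))*(29672 + 19554/16506) = (39856 + (19256 - 2561)/(24984 - 18022))*(29672 + 19554/16506) = (39856 + 16695/6962)*(29672 + 19554*(1/16506)) = (39856 + 16695*(1/6962))*(29672 + 3259/2751) = (39856 + 16695/6962)*(81630931/2751) = (277494167/6962)*(81630931/2751) = 22652107199279477/19152462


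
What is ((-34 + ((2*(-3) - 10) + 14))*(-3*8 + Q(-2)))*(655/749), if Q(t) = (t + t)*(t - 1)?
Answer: 282960/749 ≈ 377.78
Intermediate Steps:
Q(t) = 2*t*(-1 + t) (Q(t) = (2*t)*(-1 + t) = 2*t*(-1 + t))
((-34 + ((2*(-3) - 10) + 14))*(-3*8 + Q(-2)))*(655/749) = ((-34 + ((2*(-3) - 10) + 14))*(-3*8 + 2*(-2)*(-1 - 2)))*(655/749) = ((-34 + ((-6 - 10) + 14))*(-24 + 2*(-2)*(-3)))*(655*(1/749)) = ((-34 + (-16 + 14))*(-24 + 12))*(655/749) = ((-34 - 2)*(-12))*(655/749) = -36*(-12)*(655/749) = 432*(655/749) = 282960/749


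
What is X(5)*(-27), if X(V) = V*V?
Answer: -675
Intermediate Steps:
X(V) = V²
X(5)*(-27) = 5²*(-27) = 25*(-27) = -675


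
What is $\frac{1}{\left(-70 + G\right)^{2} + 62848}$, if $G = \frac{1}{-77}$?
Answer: $\frac{5929}{401688673} \approx 1.476 \cdot 10^{-5}$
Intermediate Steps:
$G = - \frac{1}{77} \approx -0.012987$
$\frac{1}{\left(-70 + G\right)^{2} + 62848} = \frac{1}{\left(-70 - \frac{1}{77}\right)^{2} + 62848} = \frac{1}{\left(- \frac{5391}{77}\right)^{2} + 62848} = \frac{1}{\frac{29062881}{5929} + 62848} = \frac{1}{\frac{401688673}{5929}} = \frac{5929}{401688673}$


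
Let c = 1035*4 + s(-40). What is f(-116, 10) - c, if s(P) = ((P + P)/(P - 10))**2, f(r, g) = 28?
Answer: -102864/25 ≈ -4114.6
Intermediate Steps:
s(P) = 4*P**2/(-10 + P)**2 (s(P) = ((2*P)/(-10 + P))**2 = (2*P/(-10 + P))**2 = 4*P**2/(-10 + P)**2)
c = 103564/25 (c = 1035*4 + 4*(-40)**2/(-10 - 40)**2 = 4140 + 4*1600/(-50)**2 = 4140 + 4*1600*(1/2500) = 4140 + 64/25 = 103564/25 ≈ 4142.6)
f(-116, 10) - c = 28 - 1*103564/25 = 28 - 103564/25 = -102864/25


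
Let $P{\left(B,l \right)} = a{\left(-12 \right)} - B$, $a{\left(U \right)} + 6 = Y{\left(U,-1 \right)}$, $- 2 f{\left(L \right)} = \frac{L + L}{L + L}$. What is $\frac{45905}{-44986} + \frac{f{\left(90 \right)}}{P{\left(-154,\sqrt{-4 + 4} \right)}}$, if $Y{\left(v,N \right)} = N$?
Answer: $- \frac{3385264}{3306471} \approx -1.0238$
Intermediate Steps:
$f{\left(L \right)} = - \frac{1}{2}$ ($f{\left(L \right)} = - \frac{\left(L + L\right) \frac{1}{L + L}}{2} = - \frac{2 L \frac{1}{2 L}}{2} = \left(- \frac{1}{2}\right) 1 = - \frac{1}{2}$)
$a{\left(U \right)} = -7$ ($a{\left(U \right)} = -6 - 1 = -7$)
$P{\left(B,l \right)} = -7 - B$
$\frac{45905}{-44986} + \frac{f{\left(90 \right)}}{P{\left(-154,\sqrt{-4 + 4} \right)}} = \frac{45905}{-44986} - \frac{1}{2 \left(-7 - -154\right)} = 45905 \left(- \frac{1}{44986}\right) - \frac{1}{2 \left(-7 + 154\right)} = - \frac{45905}{44986} - \frac{1}{2 \cdot 147} = - \frac{45905}{44986} - \frac{1}{294} = - \frac{3385264}{3306471}$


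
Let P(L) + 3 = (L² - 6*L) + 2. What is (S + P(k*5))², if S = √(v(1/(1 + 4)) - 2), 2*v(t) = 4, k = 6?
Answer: 516961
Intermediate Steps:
v(t) = 2 (v(t) = (½)*4 = 2)
P(L) = -1 + L² - 6*L (P(L) = -3 + ((L² - 6*L) + 2) = -3 + (2 + L² - 6*L) = -1 + L² - 6*L)
S = 0 (S = √(2 - 2) = √0 = 0)
(S + P(k*5))² = (0 + (-1 + (6*5)² - 36*5))² = (0 + (-1 + 30² - 6*30))² = (0 + (-1 + 900 - 180))² = (0 + 719)² = 719² = 516961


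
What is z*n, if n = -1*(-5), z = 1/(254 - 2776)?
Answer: -5/2522 ≈ -0.0019826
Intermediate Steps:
z = -1/2522 (z = 1/(-2522) = -1/2522 ≈ -0.00039651)
n = 5
z*n = -1/2522*5 = -5/2522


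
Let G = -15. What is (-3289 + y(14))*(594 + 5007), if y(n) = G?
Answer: -18505704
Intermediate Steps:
y(n) = -15
(-3289 + y(14))*(594 + 5007) = (-3289 - 15)*(594 + 5007) = -3304*5601 = -18505704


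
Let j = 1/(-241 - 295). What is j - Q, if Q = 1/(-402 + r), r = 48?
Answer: 91/94872 ≈ 0.00095919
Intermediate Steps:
Q = -1/354 (Q = 1/(-402 + 48) = 1/(-354) = -1/354 ≈ -0.0028249)
j = -1/536 (j = 1/(-536) = -1/536 ≈ -0.0018657)
j - Q = -1/536 - 1*(-1/354) = -1/536 + 1/354 = 91/94872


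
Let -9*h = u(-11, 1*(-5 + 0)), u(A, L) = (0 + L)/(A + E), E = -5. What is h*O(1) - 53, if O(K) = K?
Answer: -7637/144 ≈ -53.035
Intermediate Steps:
u(A, L) = L/(-5 + A) (u(A, L) = (0 + L)/(A - 5) = L/(-5 + A))
h = -5/144 (h = -1*(-5 + 0)/(9*(-5 - 11)) = -1*(-5)/(9*(-16)) = -(-5)*(-1)/(9*16) = -1/9*5/16 = -5/144 ≈ -0.034722)
h*O(1) - 53 = -5/144*1 - 53 = -5/144 - 53 = -7637/144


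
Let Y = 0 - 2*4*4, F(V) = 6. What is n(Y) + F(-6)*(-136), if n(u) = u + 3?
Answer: -845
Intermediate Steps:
Y = -32 (Y = 0 - 8*4 = 0 - 32 = -32)
n(u) = 3 + u
n(Y) + F(-6)*(-136) = (3 - 32) + 6*(-136) = -29 - 816 = -845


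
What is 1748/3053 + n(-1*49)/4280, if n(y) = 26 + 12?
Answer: 3798727/6533420 ≈ 0.58143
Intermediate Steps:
n(y) = 38
1748/3053 + n(-1*49)/4280 = 1748/3053 + 38/4280 = 1748*(1/3053) + 38*(1/4280) = 1748/3053 + 19/2140 = 3798727/6533420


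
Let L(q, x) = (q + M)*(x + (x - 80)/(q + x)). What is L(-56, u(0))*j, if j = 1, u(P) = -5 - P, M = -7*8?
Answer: 24640/61 ≈ 403.93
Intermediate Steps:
M = -56
L(q, x) = (-56 + q)*(x + (-80 + x)/(q + x)) (L(q, x) = (q - 56)*(x + (x - 80)/(q + x)) = (-56 + q)*(x + (-80 + x)/(q + x)))
L(-56, u(0))*j = ((4480 - 80*(-56) - 56*(-5 - 1*0) - 56*(-5 - 1*0)**2 - 56*(-5 - 1*0)**2 + (-5 - 1*0)*(-56)**2 - 55*(-56)*(-5 - 1*0))/(-56 + (-5 - 1*0)))*1 = ((4480 + 4480 - 56*(-5 + 0) - 56*(-5 + 0)**2 - 56*(-5 + 0)**2 + (-5 + 0)*3136 - 55*(-56)*(-5 + 0))/(-56 + (-5 + 0)))*1 = ((4480 + 4480 - 56*(-5) - 56*(-5)**2 - 56*(-5)**2 - 5*3136 - 55*(-56)*(-5))/(-56 - 5))*1 = ((4480 + 4480 + 280 - 56*25 - 56*25 - 15680 - 15400)/(-61))*1 = -(4480 + 4480 + 280 - 1400 - 1400 - 15680 - 15400)/61*1 = -1/61*(-24640)*1 = (24640/61)*1 = 24640/61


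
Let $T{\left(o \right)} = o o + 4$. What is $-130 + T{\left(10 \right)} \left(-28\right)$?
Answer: $-3042$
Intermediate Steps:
$T{\left(o \right)} = 4 + o^{2}$ ($T{\left(o \right)} = o^{2} + 4 = 4 + o^{2}$)
$-130 + T{\left(10 \right)} \left(-28\right) = -130 + \left(4 + 10^{2}\right) \left(-28\right) = -130 + \left(4 + 100\right) \left(-28\right) = -130 + 104 \left(-28\right) = -130 - 2912 = -3042$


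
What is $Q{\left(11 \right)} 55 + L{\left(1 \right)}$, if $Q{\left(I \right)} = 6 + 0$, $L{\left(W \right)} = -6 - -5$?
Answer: $329$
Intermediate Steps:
$L{\left(W \right)} = -1$ ($L{\left(W \right)} = -6 + 5 = -1$)
$Q{\left(I \right)} = 6$
$Q{\left(11 \right)} 55 + L{\left(1 \right)} = 6 \cdot 55 - 1 = 330 - 1 = 329$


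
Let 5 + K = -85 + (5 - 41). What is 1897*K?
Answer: -239022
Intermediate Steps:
K = -126 (K = -5 + (-85 + (5 - 41)) = -5 + (-85 - 36) = -5 - 121 = -126)
1897*K = 1897*(-126) = -239022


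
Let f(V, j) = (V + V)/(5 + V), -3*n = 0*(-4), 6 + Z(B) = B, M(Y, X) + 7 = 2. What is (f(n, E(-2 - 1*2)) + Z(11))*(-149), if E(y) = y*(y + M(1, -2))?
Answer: -745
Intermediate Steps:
M(Y, X) = -5 (M(Y, X) = -7 + 2 = -5)
Z(B) = -6 + B
E(y) = y*(-5 + y) (E(y) = y*(y - 5) = y*(-5 + y))
n = 0 (n = -0*(-4) = -⅓*0 = 0)
f(V, j) = 2*V/(5 + V) (f(V, j) = (2*V)/(5 + V) = 2*V/(5 + V))
(f(n, E(-2 - 1*2)) + Z(11))*(-149) = (2*0/(5 + 0) + (-6 + 11))*(-149) = (2*0/5 + 5)*(-149) = (2*0*(⅕) + 5)*(-149) = (0 + 5)*(-149) = 5*(-149) = -745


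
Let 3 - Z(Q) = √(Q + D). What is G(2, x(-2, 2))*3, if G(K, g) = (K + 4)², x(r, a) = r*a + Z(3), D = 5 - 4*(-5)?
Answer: 108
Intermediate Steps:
D = 25 (D = 5 + 20 = 25)
Z(Q) = 3 - √(25 + Q) (Z(Q) = 3 - √(Q + 25) = 3 - √(25 + Q))
x(r, a) = 3 - 2*√7 + a*r (x(r, a) = r*a + (3 - √(25 + 3)) = a*r + (3 - √28) = a*r + (3 - 2*√7) = 3 - 2*√7 + a*r)
G(K, g) = (4 + K)²
G(2, x(-2, 2))*3 = (4 + 2)²*3 = 6²*3 = 36*3 = 108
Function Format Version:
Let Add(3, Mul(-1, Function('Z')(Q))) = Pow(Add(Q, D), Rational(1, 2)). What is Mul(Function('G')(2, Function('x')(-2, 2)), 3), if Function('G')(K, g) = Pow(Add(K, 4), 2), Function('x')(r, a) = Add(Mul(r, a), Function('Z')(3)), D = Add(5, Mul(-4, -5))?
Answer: 108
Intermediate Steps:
D = 25 (D = Add(5, 20) = 25)
Function('Z')(Q) = Add(3, Mul(-1, Pow(Add(25, Q), Rational(1, 2)))) (Function('Z')(Q) = Add(3, Mul(-1, Pow(Add(Q, 25), Rational(1, 2)))) = Add(3, Mul(-1, Pow(Add(25, Q), Rational(1, 2)))))
Function('x')(r, a) = Add(3, Mul(-2, Pow(7, Rational(1, 2))), Mul(a, r)) (Function('x')(r, a) = Add(Mul(r, a), Add(3, Mul(-1, Pow(Add(25, 3), Rational(1, 2))))) = Add(Mul(a, r), Add(3, Mul(-1, Pow(28, Rational(1, 2))))) = Add(Mul(a, r), Add(3, Mul(-1, Mul(2, Pow(7, Rational(1, 2)))))) = Add(Mul(a, r), Add(3, Mul(-2, Pow(7, Rational(1, 2))))) = Add(3, Mul(-2, Pow(7, Rational(1, 2))), Mul(a, r)))
Function('G')(K, g) = Pow(Add(4, K), 2)
Mul(Function('G')(2, Function('x')(-2, 2)), 3) = Mul(Pow(Add(4, 2), 2), 3) = Mul(Pow(6, 2), 3) = Mul(36, 3) = 108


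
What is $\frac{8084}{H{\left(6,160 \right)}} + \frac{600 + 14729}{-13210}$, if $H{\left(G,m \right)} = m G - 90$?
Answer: $\frac{9345341}{1149270} \approx 8.1315$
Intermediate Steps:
$H{\left(G,m \right)} = -90 + G m$ ($H{\left(G,m \right)} = G m - 90 = -90 + G m$)
$\frac{8084}{H{\left(6,160 \right)}} + \frac{600 + 14729}{-13210} = \frac{8084}{-90 + 6 \cdot 160} + \frac{600 + 14729}{-13210} = \frac{8084}{-90 + 960} + 15329 \left(- \frac{1}{13210}\right) = \frac{8084}{870} - \frac{15329}{13210} = 8084 \cdot \frac{1}{870} - \frac{15329}{13210} = \frac{4042}{435} - \frac{15329}{13210} = \frac{9345341}{1149270}$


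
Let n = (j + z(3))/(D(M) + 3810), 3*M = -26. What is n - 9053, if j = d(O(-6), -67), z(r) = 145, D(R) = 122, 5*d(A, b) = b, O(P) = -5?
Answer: -88990661/9830 ≈ -9053.0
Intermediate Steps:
M = -26/3 (M = (1/3)*(-26) = -26/3 ≈ -8.6667)
d(A, b) = b/5
j = -67/5 (j = (1/5)*(-67) = -67/5 ≈ -13.400)
n = 329/9830 (n = (-67/5 + 145)/(122 + 3810) = (658/5)/3932 = (658/5)*(1/3932) = 329/9830 ≈ 0.033469)
n - 9053 = 329/9830 - 9053 = -88990661/9830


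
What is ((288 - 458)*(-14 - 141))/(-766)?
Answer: -13175/383 ≈ -34.399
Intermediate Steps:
((288 - 458)*(-14 - 141))/(-766) = -170*(-155)*(-1/766) = 26350*(-1/766) = -13175/383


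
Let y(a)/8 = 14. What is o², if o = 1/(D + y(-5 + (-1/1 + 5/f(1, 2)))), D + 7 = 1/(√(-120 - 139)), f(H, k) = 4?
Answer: 67081/(27195 - I*√259)² ≈ 9.0703e-5 + 1.0735e-7*I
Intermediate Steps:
y(a) = 112 (y(a) = 8*14 = 112)
D = -7 - I*√259/259 (D = -7 + 1/(√(-120 - 139)) = -7 + 1/(√(-259)) = -7 + 1/(I*√259) = -7 - I*√259/259 ≈ -7.0 - 0.062137*I)
o = 1/(105 - I*√259/259) (o = 1/((-7 - I*√259/259) + 112) = 1/(105 - I*√259/259) ≈ 0.0095238 + 5.64e-6*I)
o² = (27195/2855476 + I*√259/2855476)²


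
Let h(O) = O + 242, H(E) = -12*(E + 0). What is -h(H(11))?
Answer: -110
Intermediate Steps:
H(E) = -12*E
h(O) = 242 + O
-h(H(11)) = -(242 - 12*11) = -(242 - 132) = -1*110 = -110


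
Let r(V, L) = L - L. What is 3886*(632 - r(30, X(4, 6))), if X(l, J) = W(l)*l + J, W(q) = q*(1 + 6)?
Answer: 2455952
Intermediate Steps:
W(q) = 7*q (W(q) = q*7 = 7*q)
X(l, J) = J + 7*l² (X(l, J) = (7*l)*l + J = 7*l² + J = J + 7*l²)
r(V, L) = 0
3886*(632 - r(30, X(4, 6))) = 3886*(632 - 1*0) = 3886*(632 + 0) = 3886*632 = 2455952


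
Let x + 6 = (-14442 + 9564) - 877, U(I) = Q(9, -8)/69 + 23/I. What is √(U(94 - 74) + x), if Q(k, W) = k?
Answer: I*√304689165/230 ≈ 75.893*I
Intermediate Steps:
U(I) = 3/23 + 23/I (U(I) = 9/69 + 23/I = 9*(1/69) + 23/I = 3/23 + 23/I)
x = -5761 (x = -6 + ((-14442 + 9564) - 877) = -6 + (-4878 - 877) = -6 - 5755 = -5761)
√(U(94 - 74) + x) = √((3/23 + 23/(94 - 74)) - 5761) = √((3/23 + 23/20) - 5761) = √(589/460 - 5761) = √(-2649471/460) = I*√304689165/230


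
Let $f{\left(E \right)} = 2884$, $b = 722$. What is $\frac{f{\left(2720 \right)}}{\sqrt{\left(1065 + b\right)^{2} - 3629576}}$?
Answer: $- \frac{2884 i \sqrt{436207}}{436207} \approx - 4.3667 i$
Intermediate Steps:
$\frac{f{\left(2720 \right)}}{\sqrt{\left(1065 + b\right)^{2} - 3629576}} = \frac{2884}{\sqrt{\left(1065 + 722\right)^{2} - 3629576}} = \frac{2884}{\sqrt{1787^{2} - 3629576}} = \frac{2884}{\sqrt{3193369 - 3629576}} = \frac{2884}{\sqrt{-436207}} = \frac{2884}{i \sqrt{436207}} = 2884 \left(- \frac{i \sqrt{436207}}{436207}\right) = - \frac{2884 i \sqrt{436207}}{436207}$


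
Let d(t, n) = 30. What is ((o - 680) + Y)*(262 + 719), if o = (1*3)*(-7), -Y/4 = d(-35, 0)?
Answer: -805401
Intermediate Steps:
Y = -120 (Y = -4*30 = -120)
o = -21 (o = 3*(-7) = -21)
((o - 680) + Y)*(262 + 719) = ((-21 - 680) - 120)*(262 + 719) = (-701 - 120)*981 = -821*981 = -805401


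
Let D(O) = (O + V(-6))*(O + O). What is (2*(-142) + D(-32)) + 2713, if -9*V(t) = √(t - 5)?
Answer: 4477 + 64*I*√11/9 ≈ 4477.0 + 23.585*I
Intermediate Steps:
V(t) = -√(-5 + t)/9 (V(t) = -√(t - 5)/9 = -√(-5 + t)/9)
D(O) = 2*O*(O - I*√11/9) (D(O) = (O - √(-5 - 6)/9)*(O + O) = (O - I*√11/9)*(2*O) = 2*O*(O - I*√11/9))
(2*(-142) + D(-32)) + 2713 = (2*(-142) + (2/9)*(-32)*(9*(-32) - I*√11)) + 2713 = (-284 + (2/9)*(-32)*(-288 - I*√11)) + 2713 = (-284 + (2048 + 64*I*√11/9)) + 2713 = (1764 + 64*I*√11/9) + 2713 = 4477 + 64*I*√11/9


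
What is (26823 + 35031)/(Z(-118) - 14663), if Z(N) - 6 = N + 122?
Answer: -61854/14653 ≈ -4.2213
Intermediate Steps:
Z(N) = 128 + N (Z(N) = 6 + (N + 122) = 6 + (122 + N) = 128 + N)
(26823 + 35031)/(Z(-118) - 14663) = (26823 + 35031)/((128 - 118) - 14663) = 61854/(10 - 14663) = 61854/(-14653) = 61854*(-1/14653) = -61854/14653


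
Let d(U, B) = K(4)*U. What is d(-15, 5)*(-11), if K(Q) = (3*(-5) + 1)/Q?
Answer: -1155/2 ≈ -577.50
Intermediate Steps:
K(Q) = -14/Q (K(Q) = (-15 + 1)/Q = -14/Q)
d(U, B) = -7*U/2 (d(U, B) = (-14/4)*U = (-14*1/4)*U = -7*U/2)
d(-15, 5)*(-11) = -7/2*(-15)*(-11) = (105/2)*(-11) = -1155/2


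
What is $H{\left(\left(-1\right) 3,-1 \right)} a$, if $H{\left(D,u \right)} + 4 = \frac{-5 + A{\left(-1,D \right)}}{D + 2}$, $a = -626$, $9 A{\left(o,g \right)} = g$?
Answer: $- \frac{2504}{3} \approx -834.67$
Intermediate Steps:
$A{\left(o,g \right)} = \frac{g}{9}$
$H{\left(D,u \right)} = -4 + \frac{-5 + \frac{D}{9}}{2 + D}$ ($H{\left(D,u \right)} = -4 + \frac{-5 + \frac{D}{9}}{D + 2} = -4 + \frac{-5 + \frac{D}{9}}{2 + D}$)
$H{\left(\left(-1\right) 3,-1 \right)} a = \frac{-117 - 35 \left(\left(-1\right) 3\right)}{9 \left(2 - 3\right)} \left(-626\right) = \frac{-117 - -105}{9 \left(2 - 3\right)} \left(-626\right) = \frac{-117 + 105}{9 \left(-1\right)} \left(-626\right) = \frac{1}{9} \left(-1\right) \left(-12\right) \left(-626\right) = \frac{4}{3} \left(-626\right) = - \frac{2504}{3}$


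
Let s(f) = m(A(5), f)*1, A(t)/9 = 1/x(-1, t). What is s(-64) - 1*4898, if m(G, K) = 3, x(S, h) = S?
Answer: -4895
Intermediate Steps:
A(t) = -9 (A(t) = 9/(-1) = 9*(-1) = -9)
s(f) = 3 (s(f) = 3*1 = 3)
s(-64) - 1*4898 = 3 - 1*4898 = 3 - 4898 = -4895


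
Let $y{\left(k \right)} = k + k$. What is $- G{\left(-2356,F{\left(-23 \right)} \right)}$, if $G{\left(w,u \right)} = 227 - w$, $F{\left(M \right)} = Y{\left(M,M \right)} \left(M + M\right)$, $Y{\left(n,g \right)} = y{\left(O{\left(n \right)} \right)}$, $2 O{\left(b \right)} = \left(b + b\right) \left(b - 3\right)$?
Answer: $-2583$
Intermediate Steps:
$O{\left(b \right)} = b \left(-3 + b\right)$ ($O{\left(b \right)} = \frac{\left(b + b\right) \left(b - 3\right)}{2} = \frac{2 b \left(b - 3\right)}{2} = \frac{2 b \left(-3 + b\right)}{2} = b \left(-3 + b\right)$)
$y{\left(k \right)} = 2 k$
$Y{\left(n,g \right)} = 2 n \left(-3 + n\right)$
$F{\left(M \right)} = 4 M^{2} \left(-3 + M\right)$ ($F{\left(M \right)} = 2 M \left(-3 + M\right) \left(M + M\right) = 2 M \left(-3 + M\right) 2 M = 4 M^{2} \left(-3 + M\right)$)
$- G{\left(-2356,F{\left(-23 \right)} \right)} = - (227 - -2356) = - (227 + 2356) = \left(-1\right) 2583 = -2583$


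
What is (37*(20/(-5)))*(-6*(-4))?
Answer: -3552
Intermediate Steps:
(37*(20/(-5)))*(-6*(-4)) = (37*(20*(-1/5)))*24 = (37*(-4))*24 = -148*24 = -3552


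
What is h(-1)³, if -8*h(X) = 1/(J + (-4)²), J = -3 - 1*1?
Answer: -1/884736 ≈ -1.1303e-6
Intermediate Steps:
J = -4 (J = -3 - 1 = -4)
h(X) = -1/96 (h(X) = -1/(8*(-4 + (-4)²)) = -1/(8*(-4 + 16)) = -⅛/12 = -⅛*1/12 = -1/96)
h(-1)³ = (-1/96)³ = -1/884736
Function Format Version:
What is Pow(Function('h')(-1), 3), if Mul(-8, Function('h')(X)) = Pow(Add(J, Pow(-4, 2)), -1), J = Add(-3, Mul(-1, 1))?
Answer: Rational(-1, 884736) ≈ -1.1303e-6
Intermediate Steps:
J = -4 (J = Add(-3, -1) = -4)
Function('h')(X) = Rational(-1, 96) (Function('h')(X) = Mul(Rational(-1, 8), Pow(Add(-4, Pow(-4, 2)), -1)) = Mul(Rational(-1, 8), Pow(Add(-4, 16), -1)) = Mul(Rational(-1, 8), Pow(12, -1)) = Mul(Rational(-1, 8), Rational(1, 12)) = Rational(-1, 96))
Pow(Function('h')(-1), 3) = Pow(Rational(-1, 96), 3) = Rational(-1, 884736)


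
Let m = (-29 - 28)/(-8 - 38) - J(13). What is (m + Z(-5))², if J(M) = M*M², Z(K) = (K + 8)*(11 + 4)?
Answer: 9788134225/2116 ≈ 4.6258e+6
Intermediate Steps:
Z(K) = 120 + 15*K (Z(K) = (8 + K)*15 = 120 + 15*K)
J(M) = M³
m = -101005/46 (m = (-29 - 28)/(-8 - 38) - 1*13³ = -57/(-46) - 1*2197 = -57*(-1/46) - 2197 = 57/46 - 2197 = -101005/46 ≈ -2195.8)
(m + Z(-5))² = (-101005/46 + (120 + 15*(-5)))² = (-101005/46 + (120 - 75))² = (-101005/46 + 45)² = (-98935/46)² = 9788134225/2116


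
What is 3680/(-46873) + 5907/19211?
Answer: 206182331/900477203 ≈ 0.22897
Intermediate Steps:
3680/(-46873) + 5907/19211 = 3680*(-1/46873) + 5907*(1/19211) = -3680/46873 + 5907/19211 = 206182331/900477203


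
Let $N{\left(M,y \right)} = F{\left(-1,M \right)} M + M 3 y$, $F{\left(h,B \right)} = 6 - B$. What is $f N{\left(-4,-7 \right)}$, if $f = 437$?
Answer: $19228$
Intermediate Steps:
$N{\left(M,y \right)} = M \left(6 - M\right) + 3 M y$ ($N{\left(M,y \right)} = \left(6 - M\right) M + M 3 y = M \left(6 - M\right) + 3 M y$)
$f N{\left(-4,-7 \right)} = 437 \left(- 4 \left(6 - -4 + 3 \left(-7\right)\right)\right) = 437 \left(- 4 \left(6 + 4 - 21\right)\right) = 437 \left(\left(-4\right) \left(-11\right)\right) = 437 \cdot 44 = 19228$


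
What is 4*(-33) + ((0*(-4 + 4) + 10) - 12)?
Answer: -134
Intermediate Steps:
4*(-33) + ((0*(-4 + 4) + 10) - 12) = -132 + ((0*0 + 10) - 12) = -132 + ((0 + 10) - 12) = -132 + (10 - 12) = -132 - 2 = -134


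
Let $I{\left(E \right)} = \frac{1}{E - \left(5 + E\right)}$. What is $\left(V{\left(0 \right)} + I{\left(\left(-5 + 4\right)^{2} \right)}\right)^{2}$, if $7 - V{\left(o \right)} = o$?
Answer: $\frac{1156}{25} \approx 46.24$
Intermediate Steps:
$I{\left(E \right)} = - \frac{1}{5}$ ($I{\left(E \right)} = \frac{1}{-5} = - \frac{1}{5}$)
$V{\left(o \right)} = 7 - o$
$\left(V{\left(0 \right)} + I{\left(\left(-5 + 4\right)^{2} \right)}\right)^{2} = \left(\left(7 - 0\right) - \frac{1}{5}\right)^{2} = \left(\left(7 + 0\right) - \frac{1}{5}\right)^{2} = \left(7 - \frac{1}{5}\right)^{2} = \left(\frac{34}{5}\right)^{2} = \frac{1156}{25}$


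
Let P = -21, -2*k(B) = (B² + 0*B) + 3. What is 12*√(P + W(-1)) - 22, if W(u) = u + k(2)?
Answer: -22 + 6*I*√102 ≈ -22.0 + 60.597*I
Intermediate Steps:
k(B) = -3/2 - B²/2 (k(B) = -((B² + 0*B) + 3)/2 = -((B² + 0) + 3)/2 = -(B² + 3)/2 = -(3 + B²)/2 = -3/2 - B²/2)
W(u) = -7/2 + u (W(u) = u + (-3/2 - ½*2²) = u + (-3/2 - ½*4) = u + (-3/2 - 2) = u - 7/2 = -7/2 + u)
12*√(P + W(-1)) - 22 = 12*√(-21 + (-7/2 - 1)) - 22 = 12*√(-21 - 9/2) - 22 = 12*√(-51/2) - 22 = 12*(I*√102/2) - 22 = 6*I*√102 - 22 = -22 + 6*I*√102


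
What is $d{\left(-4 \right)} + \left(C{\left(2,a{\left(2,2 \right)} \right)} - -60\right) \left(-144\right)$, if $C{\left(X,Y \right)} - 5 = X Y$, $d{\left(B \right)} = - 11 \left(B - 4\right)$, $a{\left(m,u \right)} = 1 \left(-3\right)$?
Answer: $-8408$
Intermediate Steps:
$a{\left(m,u \right)} = -3$
$d{\left(B \right)} = 44 - 11 B$ ($d{\left(B \right)} = - 11 \left(-4 + B\right) = 44 - 11 B$)
$C{\left(X,Y \right)} = 5 + X Y$
$d{\left(-4 \right)} + \left(C{\left(2,a{\left(2,2 \right)} \right)} - -60\right) \left(-144\right) = \left(44 - -44\right) + \left(\left(5 + 2 \left(-3\right)\right) - -60\right) \left(-144\right) = \left(44 + 44\right) + \left(\left(5 - 6\right) + 60\right) \left(-144\right) = 88 + \left(-1 + 60\right) \left(-144\right) = 88 + 59 \left(-144\right) = 88 - 8496 = -8408$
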